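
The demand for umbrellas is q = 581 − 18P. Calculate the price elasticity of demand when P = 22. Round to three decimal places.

At P = 22, q = 185.
dq/dP = −18.
Point elasticity E = (dq/dP)·(P/q) = -18 × 22/185 ≈ -2.141.
|E| > 1, so demand is elastic at this price.

-2.141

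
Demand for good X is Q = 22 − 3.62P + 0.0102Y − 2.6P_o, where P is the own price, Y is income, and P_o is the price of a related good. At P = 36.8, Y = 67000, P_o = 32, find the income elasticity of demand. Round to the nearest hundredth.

1.40

First evaluate Q: 22 − 3.62(36.8) + 0.0102(67000) − 2.6(32) = 22 − 133.216 + 683.4 − 83.2 = 488.984.
∂Q/∂Y = +0.0102, so E_I = 0.0102·(67000/488.984) ≈ 1.40.
E_I > 1: normal good (luxury).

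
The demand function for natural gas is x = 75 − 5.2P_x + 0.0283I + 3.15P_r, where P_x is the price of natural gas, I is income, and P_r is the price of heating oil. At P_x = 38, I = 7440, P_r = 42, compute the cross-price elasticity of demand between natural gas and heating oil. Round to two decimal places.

Evaluating quantity at (P_x, I, P_r) gives x = 75 − 5.2(38) + 0.0283(7440) + 3.15(42) = 75 − 197.6 + 210.552 + 132.3 = 220.252.
∂x/∂P_r = +3.15, so E_xy = 3.15·(42/220.252) ≈ 0.60.
E_xy > 0: the goods are substitutes.

0.60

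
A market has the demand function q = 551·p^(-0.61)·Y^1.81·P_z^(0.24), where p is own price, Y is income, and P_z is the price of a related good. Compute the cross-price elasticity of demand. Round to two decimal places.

0.24

For a Cobb–Douglas (constant-elasticity) form q = A·P_z^α·…, the elasticity with respect to P_z equals the exponent α at every point.
Here the exponent on P_z is 0.24, so the cross-price elasticity of demand is 0.24.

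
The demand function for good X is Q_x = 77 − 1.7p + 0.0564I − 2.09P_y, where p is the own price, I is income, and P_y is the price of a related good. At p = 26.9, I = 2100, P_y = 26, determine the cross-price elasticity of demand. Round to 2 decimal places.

Substituting, Q_x = 77 − 1.7(26.9) + 0.0564(2100) − 2.09(26) = 77 − 45.73 + 118.44 − 54.34 = 95.37.
∂Q_x/∂P_y = −2.09, so E_xy = -2.09·(26/95.37) ≈ -0.57.
E_xy < 0: the goods are complements.

-0.57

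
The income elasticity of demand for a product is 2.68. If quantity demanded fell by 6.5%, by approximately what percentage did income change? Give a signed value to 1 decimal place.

%ΔQ ≈ E × %ΔI ⇒ %ΔI = %ΔQ / E = (-6.5%)/(2.68) ≈ -2.4%.

-2.4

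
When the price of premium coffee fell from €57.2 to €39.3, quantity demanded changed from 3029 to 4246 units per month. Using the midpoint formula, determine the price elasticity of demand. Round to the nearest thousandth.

%ΔQ = (4246 − 3029)/[(3029 + 4246)/2] = 1217/3637.5 ≈ 0.3346.
%Δp = (39.3 − 57.2)/[(57.2 + 39.3)/2] = -17.9/48.25 ≈ -0.3710.
Arc elasticity E = %ΔQ/%Δp ≈ 0.3346/-0.3710 ≈ -0.902.
|E| < 1: demand is inelastic over this range.

-0.902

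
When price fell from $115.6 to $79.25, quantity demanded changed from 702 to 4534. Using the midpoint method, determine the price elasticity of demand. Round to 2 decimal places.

%Δq = (4534 − 702)/[(702 + 4534)/2] = 3832/2618 ≈ 1.4637.
%ΔP = (79.25 − 115.6)/[(115.6 + 79.25)/2] = -36.35/97.425 ≈ -0.3731.
Arc elasticity E = %Δq/%ΔP ≈ 1.4637/-0.3731 ≈ -3.92.
|E| > 1: demand is elastic over this range.

-3.92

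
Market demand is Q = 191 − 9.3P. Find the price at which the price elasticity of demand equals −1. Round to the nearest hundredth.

10.27

For linear demand Q = a − bP, E = −bP/(a − bP). |E| = 1 ⇒ bP = a − bP ⇒ P = a/(2b).
P = 191/(2·9.3) ≈ 10.27.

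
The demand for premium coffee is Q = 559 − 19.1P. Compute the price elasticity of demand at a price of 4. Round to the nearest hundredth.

At P = 4, Q = 482.6.
dQ/dP = −19.1.
Point elasticity E = (dQ/dP)·(P/Q) = -19.1 × 4/482.6 ≈ -0.16.
|E| < 1, so demand is inelastic at this price.

-0.16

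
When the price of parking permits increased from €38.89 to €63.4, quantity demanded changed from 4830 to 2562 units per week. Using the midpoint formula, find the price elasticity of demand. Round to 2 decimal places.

-1.28

%Δq = (2562 − 4830)/[(4830 + 2562)/2] = -2268/3696 ≈ -0.6136.
%ΔP = (63.4 − 38.89)/[(38.89 + 63.4)/2] = 24.51/51.145 ≈ 0.4792.
Arc elasticity E = %Δq/%ΔP ≈ -0.6136/0.4792 ≈ -1.28.
|E| > 1: demand is elastic over this range.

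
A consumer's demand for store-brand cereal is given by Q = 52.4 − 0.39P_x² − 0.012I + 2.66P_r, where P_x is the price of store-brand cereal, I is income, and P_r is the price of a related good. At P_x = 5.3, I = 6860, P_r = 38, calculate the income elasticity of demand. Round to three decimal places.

-1.367

Q = 52.4 − 0.39(5.3)² − 0.012(6860) + 2.66(38) = 52.4 − 10.9551 − 82.32 + 101.08 = 60.2049.
∂Q/∂I = −0.012, so E_I = -0.012·(6860/60.2049) ≈ -1.367.
E_I < 0: inferior good.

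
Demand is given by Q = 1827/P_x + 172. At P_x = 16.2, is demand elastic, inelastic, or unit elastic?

inelastic

At P_x = 16.2, Q = 284.7778.
dQ/dP_x = −1827/P_x² = −6.9616.
Point elasticity E = (dQ/dP_x)·(P_x/Q) = -6.9616 × 16.2/284.7778 ≈ -0.396.
|E| ≈ 0.396 < 1, so demand is inelastic.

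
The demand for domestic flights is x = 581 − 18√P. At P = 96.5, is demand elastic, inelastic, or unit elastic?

At P = 96.5, x = 404.1781.
dx/dP = −18/(2√P) = −18/(2·9.8234).
Point elasticity E = (dx/dP)·(P/x) = -0.9162 × 96.5/404.1781 ≈ -0.219.
|E| ≈ 0.219 < 1, so demand is inelastic.

inelastic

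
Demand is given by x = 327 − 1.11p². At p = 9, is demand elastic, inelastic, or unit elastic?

At p = 9, x = 237.09.
dx/dp = −2·1.11·p = −19.98.
Point elasticity E = (dx/dp)·(p/x) = -19.98 × 9/237.09 ≈ -0.758.
|E| ≈ 0.758 < 1, so demand is inelastic.

inelastic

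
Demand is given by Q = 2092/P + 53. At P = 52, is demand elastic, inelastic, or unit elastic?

inelastic

At P = 52, Q = 93.2308.
dQ/dP = −2092/P² = −0.7737.
Point elasticity E = (dQ/dP)·(P/Q) = -0.7737 × 52/93.2308 ≈ -0.432.
|E| ≈ 0.432 < 1, so demand is inelastic.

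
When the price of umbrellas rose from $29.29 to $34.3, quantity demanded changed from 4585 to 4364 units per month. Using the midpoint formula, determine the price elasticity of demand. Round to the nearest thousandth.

%Δq = (4364 − 4585)/[(4585 + 4364)/2] = -221/4474.5 ≈ -0.0494.
%ΔP = (34.3 − 29.29)/[(29.29 + 34.3)/2] = 5.01/31.795 ≈ 0.1576.
Arc elasticity E = %Δq/%ΔP ≈ -0.0494/0.1576 ≈ -0.313.
|E| < 1: demand is inelastic over this range.

-0.313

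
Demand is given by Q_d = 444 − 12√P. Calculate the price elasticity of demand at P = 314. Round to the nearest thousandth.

-0.460

At P = 314, Q_d = 231.3595.
dQ_d/dP = −12/(2√P) = −12/(2·17.72).
Point elasticity E = (dQ_d/dP)·(P/Q_d) = -0.3386 × 314/231.3595 ≈ -0.460.
|E| < 1, so demand is inelastic at this price.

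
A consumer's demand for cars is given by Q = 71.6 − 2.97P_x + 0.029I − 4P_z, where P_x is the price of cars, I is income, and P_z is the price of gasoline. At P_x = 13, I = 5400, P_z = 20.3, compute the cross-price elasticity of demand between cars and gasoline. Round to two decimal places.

Evaluating quantity at (P_x, I, P_z) gives Q = 71.6 − 2.97(13) + 0.029(5400) − 4(20.3) = 71.6 − 38.61 + 156.6 − 81.2 = 108.39.
∂Q/∂P_z = −4, so E_xy = -4·(20.3/108.39) ≈ -0.75.
E_xy < 0: the goods are complements.

-0.75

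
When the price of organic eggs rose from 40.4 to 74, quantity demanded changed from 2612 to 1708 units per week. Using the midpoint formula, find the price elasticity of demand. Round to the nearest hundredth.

-0.71

%ΔQ = (1708 − 2612)/[(2612 + 1708)/2] = -904/2160 ≈ -0.4185.
%Δp = (74 − 40.4)/[(40.4 + 74)/2] = 33.6/57.2 ≈ 0.5874.
Arc elasticity E = %ΔQ/%Δp ≈ -0.4185/0.5874 ≈ -0.71.
|E| < 1: demand is inelastic over this range.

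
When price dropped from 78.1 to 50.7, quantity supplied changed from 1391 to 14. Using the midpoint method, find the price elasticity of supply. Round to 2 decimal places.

%ΔQ = (14 − 1391)/[(1391 + 14)/2] = -1377/702.5 ≈ -1.9601.
%Δp = (50.7 − 78.1)/[(78.1 + 50.7)/2] = -27.4/64.4 ≈ -0.4255.
Arc elasticity E = %ΔQ/%Δp ≈ -1.9601/-0.4255 ≈ 4.61.
|E| > 1: supply is elastic over this range.

4.61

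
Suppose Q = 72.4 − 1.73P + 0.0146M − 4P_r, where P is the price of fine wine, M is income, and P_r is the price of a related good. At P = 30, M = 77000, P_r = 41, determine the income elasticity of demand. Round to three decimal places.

1.146

Substituting, Q = 72.4 − 1.73(30) + 0.0146(77000) − 4(41) = 72.4 − 51.9 + 1124.2 − 164 = 980.7.
∂Q/∂M = +0.0146, so E_I = 0.0146·(77000/980.7) ≈ 1.146.
E_I > 1: normal good (luxury).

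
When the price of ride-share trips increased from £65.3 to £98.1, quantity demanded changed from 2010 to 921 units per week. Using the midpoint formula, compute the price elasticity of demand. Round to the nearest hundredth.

-1.85

%ΔQ = (921 − 2010)/[(2010 + 921)/2] = -1089/1465.5 ≈ -0.7431.
%ΔP = (98.1 − 65.3)/[(65.3 + 98.1)/2] = 32.8/81.7 ≈ 0.4015.
Arc elasticity E = %ΔQ/%ΔP ≈ -0.7431/0.4015 ≈ -1.85.
|E| > 1: demand is elastic over this range.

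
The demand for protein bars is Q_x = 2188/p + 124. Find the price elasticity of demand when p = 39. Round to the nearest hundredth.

At p = 39, Q_x = 180.1026.
dQ_x/dp = −2188/p² = −1.4385.
Point elasticity E = (dQ_x/dp)·(p/Q_x) = -1.4385 × 39/180.1026 ≈ -0.31.
|E| < 1, so demand is inelastic at this price.

-0.31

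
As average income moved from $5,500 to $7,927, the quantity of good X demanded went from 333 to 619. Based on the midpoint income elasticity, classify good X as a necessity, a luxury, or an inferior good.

%ΔQ = (619 − 333)/[(333+619)/2] = 286/476 ≈ 0.6008.
%ΔM = (7,927 − 5,500)/[(5,500+7,927)/2] = 2427/6713.5 ≈ 0.3615.
E_I = %ΔQ/%ΔM ≈ 1.662.
E_I > 1: normal good (luxury).

luxury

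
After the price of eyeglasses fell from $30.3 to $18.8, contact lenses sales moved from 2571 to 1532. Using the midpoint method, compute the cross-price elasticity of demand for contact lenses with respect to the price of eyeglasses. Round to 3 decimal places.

%ΔQ_x = (1532 − 2571)/[(2571+1532)/2] = -1039/2051.5 ≈ -0.5065.
%ΔP_y = (18.8 − 30.3)/[(30.3+18.8)/2] ≈ -0.4684.
E_xy = -0.5065/-0.4684 ≈ 1.081.
E_xy > 0, so contact lenses and eyeglasses are substitutes.

1.081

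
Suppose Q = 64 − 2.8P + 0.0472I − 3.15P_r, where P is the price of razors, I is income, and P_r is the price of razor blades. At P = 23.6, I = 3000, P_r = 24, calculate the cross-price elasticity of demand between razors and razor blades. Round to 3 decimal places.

-1.183

Q = 64 − 2.8(23.6) + 0.0472(3000) − 3.15(24) = 64 − 66.08 + 141.6 − 75.6 = 63.92.
∂Q/∂P_r = −3.15, so E_xy = -3.15·(24/63.92) ≈ -1.183.
E_xy < 0: the goods are complements.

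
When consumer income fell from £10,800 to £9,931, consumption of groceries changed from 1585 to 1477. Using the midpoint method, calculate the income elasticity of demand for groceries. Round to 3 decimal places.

%ΔQ = (1477 − 1585)/[(1585+1477)/2] = -108/1531 ≈ -0.0705.
%ΔI = (9,931 − 10,800)/[(10,800+9,931)/2] = -869/10365.5 ≈ -0.0838.
E_I = %ΔQ/%ΔI ≈ 0.841.
E_I ∈ (0,1): normal good (necessity).

0.841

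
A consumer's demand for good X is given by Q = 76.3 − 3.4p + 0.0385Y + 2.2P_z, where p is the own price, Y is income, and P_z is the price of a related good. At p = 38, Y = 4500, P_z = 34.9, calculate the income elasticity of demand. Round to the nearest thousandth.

First evaluate Q: 76.3 − 3.4(38) + 0.0385(4500) + 2.2(34.9) = 76.3 − 129.2 + 173.25 + 76.78 = 197.13.
∂Q/∂Y = +0.0385, so E_I = 0.0385·(4500/197.13) ≈ 0.879.
E_I ∈ (0,1): normal good (necessity).

0.879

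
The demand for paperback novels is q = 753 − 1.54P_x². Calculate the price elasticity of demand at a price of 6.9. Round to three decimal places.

At P_x = 6.9, q = 679.6806.
dq/dP_x = −2·1.54·P_x = −21.252.
Point elasticity E = (dq/dP_x)·(P_x/q) = -21.252 × 6.9/679.6806 ≈ -0.216.
|E| < 1, so demand is inelastic at this price.

-0.216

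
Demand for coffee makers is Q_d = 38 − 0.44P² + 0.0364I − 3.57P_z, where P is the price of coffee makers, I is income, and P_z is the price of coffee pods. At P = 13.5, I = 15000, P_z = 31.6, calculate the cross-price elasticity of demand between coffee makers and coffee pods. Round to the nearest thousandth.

-0.289

Substituting, Q_d = 38 − 0.44(13.5)² + 0.0364(15000) − 3.57(31.6) = 38 − 80.19 + 546 − 112.812 = 390.998.
∂Q_d/∂P_z = −3.57, so E_xy = -3.57·(31.6/390.998) ≈ -0.289.
E_xy < 0: the goods are complements.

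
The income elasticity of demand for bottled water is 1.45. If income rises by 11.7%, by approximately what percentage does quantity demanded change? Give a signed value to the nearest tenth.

%ΔQ ≈ E × %ΔI = (1.45) × (11.7%) ≈ 17.0%.

17.0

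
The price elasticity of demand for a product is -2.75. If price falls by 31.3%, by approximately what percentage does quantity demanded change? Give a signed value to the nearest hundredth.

%ΔQ ≈ E × %ΔP = (-2.75) × (-31.3%) ≈ 86.08%.

86.08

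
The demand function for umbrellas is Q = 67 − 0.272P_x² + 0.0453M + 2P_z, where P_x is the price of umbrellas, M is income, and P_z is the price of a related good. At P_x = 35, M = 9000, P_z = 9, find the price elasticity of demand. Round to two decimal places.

At the given point, Q = 67 − 0.272(35)² + 0.0453(9000) + 2(9) = 67 − 333.2 + 407.7 + 18 = 159.5.
∂Q/∂P_x = −2·0.272·P_x = -19.04, so E_p = -19.04·(35/159.5) ≈ -4.18.
|E_p| > 1: demand is elastic.

-4.18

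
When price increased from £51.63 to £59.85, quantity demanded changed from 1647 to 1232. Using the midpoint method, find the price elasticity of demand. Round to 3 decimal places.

%ΔQ = (1232 − 1647)/[(1647 + 1232)/2] = -415/1439.5 ≈ -0.2883.
%ΔP = (59.85 − 51.63)/[(51.63 + 59.85)/2] = 8.22/55.74 ≈ 0.1475.
Arc elasticity E = %ΔQ/%ΔP ≈ -0.2883/0.1475 ≈ -1.955.
|E| > 1: demand is elastic over this range.

-1.955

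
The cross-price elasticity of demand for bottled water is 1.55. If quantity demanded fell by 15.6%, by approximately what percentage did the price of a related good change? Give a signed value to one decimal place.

%ΔQ ≈ E × %ΔP_y ⇒ %ΔP_y = %ΔQ / E = (-15.6%)/(1.55) ≈ -10.1%.

-10.1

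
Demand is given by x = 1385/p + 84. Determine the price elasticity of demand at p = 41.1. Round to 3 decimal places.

At p = 41.1, x = 117.6983.
dx/dp = −1385/p² = −0.8199.
Point elasticity E = (dx/dp)·(p/x) = -0.8199 × 41.1/117.6983 ≈ -0.286.
|E| < 1, so demand is inelastic at this price.

-0.286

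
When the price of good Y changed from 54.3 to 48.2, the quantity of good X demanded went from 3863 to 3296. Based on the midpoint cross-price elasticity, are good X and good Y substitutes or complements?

substitutes

%ΔQ_x = (3296 − 3863)/[(3863+3296)/2] = -567/3579.5 ≈ -0.1584.
%ΔP_y = (48.2 − 54.3)/[(54.3+48.2)/2] ≈ -0.1190.
E_xy = -0.1584/-0.1190 ≈ 1.331.
E_xy > 0, so the goods are substitutes.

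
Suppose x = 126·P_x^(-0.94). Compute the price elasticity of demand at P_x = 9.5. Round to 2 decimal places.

For a Cobb–Douglas (constant-elasticity) form x = A·P_x^α·…, the elasticity with respect to P_x equals the exponent α at every point.
Here the exponent on P_x is -0.94, so the price elasticity of demand is -0.94.

-0.94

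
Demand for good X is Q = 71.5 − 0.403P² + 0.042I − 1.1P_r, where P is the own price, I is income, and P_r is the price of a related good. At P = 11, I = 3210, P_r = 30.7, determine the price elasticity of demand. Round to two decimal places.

Q = 71.5 − 0.403(11)² + 0.042(3210) − 1.1(30.7) = 71.5 − 48.763 + 134.82 − 33.77 = 123.787.
∂Q/∂P = −2·0.403·P = -8.866, so E_p = -8.866·(11/123.787) ≈ -0.79.
|E_p| < 1: demand is inelastic.

-0.79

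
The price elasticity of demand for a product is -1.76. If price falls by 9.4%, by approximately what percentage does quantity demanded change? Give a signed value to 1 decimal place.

%ΔQ ≈ E × %ΔP = (-1.76) × (-9.4%) ≈ 16.5%.

16.5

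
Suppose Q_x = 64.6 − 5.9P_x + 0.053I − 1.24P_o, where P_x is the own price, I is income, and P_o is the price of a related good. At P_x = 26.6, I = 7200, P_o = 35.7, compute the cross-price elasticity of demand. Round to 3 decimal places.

-0.181

Q_x = 64.6 − 5.9(26.6) + 0.053(7200) − 1.24(35.7) = 64.6 − 156.94 + 381.6 − 44.268 = 244.992.
∂Q_x/∂P_o = −1.24, so E_xy = -1.24·(35.7/244.992) ≈ -0.181.
E_xy < 0: the goods are complements.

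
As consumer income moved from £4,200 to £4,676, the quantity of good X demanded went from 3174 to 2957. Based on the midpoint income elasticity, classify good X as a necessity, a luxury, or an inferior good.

inferior

%ΔQ = (2957 − 3174)/[(3174+2957)/2] = -217/3065.5 ≈ -0.0708.
%ΔY = (4,676 − 4,200)/[(4,200+4,676)/2] = 476/4438 ≈ 0.1073.
E_I = %ΔQ/%ΔY ≈ -0.660.
E_I < 0: inferior good.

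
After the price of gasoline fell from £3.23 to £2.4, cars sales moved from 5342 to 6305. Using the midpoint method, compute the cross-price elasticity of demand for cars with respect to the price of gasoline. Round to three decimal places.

%ΔQ_x = (6305 − 5342)/[(5342+6305)/2] = 963/5823.5 ≈ 0.1654.
%ΔP_y = (2.4 − 3.23)/[(3.23+2.4)/2] ≈ -0.2948.
E_xy = 0.1654/-0.2948 ≈ -0.561.
E_xy < 0, so cars and gasoline are complements.

-0.561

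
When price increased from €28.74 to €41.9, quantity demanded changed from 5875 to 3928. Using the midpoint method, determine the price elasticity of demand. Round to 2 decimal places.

%ΔQ = (3928 − 5875)/[(5875 + 3928)/2] = -1947/4901.5 ≈ -0.3972.
%ΔP = (41.9 − 28.74)/[(28.74 + 41.9)/2] = 13.16/35.32 ≈ 0.3726.
Arc elasticity E = %ΔQ/%ΔP ≈ -0.3972/0.3726 ≈ -1.07.
|E| > 1: demand is elastic over this range.

-1.07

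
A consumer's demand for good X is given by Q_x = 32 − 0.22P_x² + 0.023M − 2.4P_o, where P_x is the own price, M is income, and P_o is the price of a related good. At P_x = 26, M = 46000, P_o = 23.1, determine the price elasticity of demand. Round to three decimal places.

At the given point, Q_x = 32 − 0.22(26)² + 0.023(46000) − 2.4(23.1) = 32 − 148.72 + 1058 − 55.44 = 885.84.
∂Q_x/∂P_x = −2·0.22·P_x = -11.44, so E_p = -11.44·(26/885.84) ≈ -0.336.
|E_p| < 1: demand is inelastic.

-0.336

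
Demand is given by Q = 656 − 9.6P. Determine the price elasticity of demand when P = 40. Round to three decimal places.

-1.412

At P = 40, Q = 272.
dQ/dP = −9.6.
Point elasticity E = (dQ/dP)·(P/Q) = -9.6 × 40/272 ≈ -1.412.
|E| > 1, so demand is elastic at this price.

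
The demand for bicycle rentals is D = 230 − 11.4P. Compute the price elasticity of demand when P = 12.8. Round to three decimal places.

At P = 12.8, D = 84.08.
dD/dP = −11.4.
Point elasticity E = (dD/dP)·(P/D) = -11.4 × 12.8/84.08 ≈ -1.735.
|E| > 1, so demand is elastic at this price.

-1.735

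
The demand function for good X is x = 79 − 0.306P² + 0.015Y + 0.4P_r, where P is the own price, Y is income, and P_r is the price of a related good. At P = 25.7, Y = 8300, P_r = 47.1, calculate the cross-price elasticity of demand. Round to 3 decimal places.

0.931

At the given point, x = 79 − 0.306(25.7)² + 0.015(8300) + 0.4(47.1) = 79 − 202.1099 + 124.5 + 18.84 = 20.2301.
∂x/∂P_r = +0.4, so E_xy = 0.4·(47.1/20.2301) ≈ 0.931.
E_xy > 0: the goods are substitutes.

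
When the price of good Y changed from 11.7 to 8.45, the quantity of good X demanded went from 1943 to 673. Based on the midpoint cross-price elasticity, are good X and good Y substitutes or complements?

substitutes

%ΔQ_x = (673 − 1943)/[(1943+673)/2] = -1270/1308 ≈ -0.9709.
%ΔP_y = (8.45 − 11.7)/[(11.7+8.45)/2] ≈ -0.3226.
E_xy = -0.9709/-0.3226 ≈ 3.010.
E_xy > 0, so the goods are substitutes.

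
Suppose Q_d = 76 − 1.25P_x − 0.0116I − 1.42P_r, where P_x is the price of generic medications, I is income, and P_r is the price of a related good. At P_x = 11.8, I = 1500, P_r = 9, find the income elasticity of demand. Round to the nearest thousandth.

Evaluating quantity at (P_x, I, P_r) gives Q_d = 76 − 1.25(11.8) − 0.0116(1500) − 1.42(9) = 76 − 14.75 − 17.4 − 12.78 = 31.07.
∂Q_d/∂I = −0.0116, so E_I = -0.0116·(1500/31.07) ≈ -0.560.
E_I < 0: inferior good.

-0.560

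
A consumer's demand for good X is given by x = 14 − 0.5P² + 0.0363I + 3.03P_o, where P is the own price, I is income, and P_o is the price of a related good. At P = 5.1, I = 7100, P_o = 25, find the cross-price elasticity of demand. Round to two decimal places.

0.23

At the given point, x = 14 − 0.5(5.1)² + 0.0363(7100) + 3.03(25) = 14 − 13.005 + 257.73 + 75.75 = 334.475.
∂x/∂P_o = +3.03, so E_xy = 3.03·(25/334.475) ≈ 0.23.
E_xy > 0: the goods are substitutes.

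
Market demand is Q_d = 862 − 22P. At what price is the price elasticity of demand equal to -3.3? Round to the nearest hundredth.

30.07

Set −bP/(a − bP) = −3.3 ⇒ bP = 3.3(a − bP) ⇒ bP(1+3.3) = 3.3·a.
P = 3.3·862/(22·4.3) ≈ 30.07.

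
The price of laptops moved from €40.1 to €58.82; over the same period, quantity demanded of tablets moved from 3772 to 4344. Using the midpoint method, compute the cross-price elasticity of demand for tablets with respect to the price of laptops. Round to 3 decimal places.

0.372

%ΔQ_x = (4344 − 3772)/[(3772+4344)/2] = 572/4058 ≈ 0.1410.
%ΔP_y = (58.82 − 40.1)/[(40.1+58.82)/2] ≈ 0.3785.
E_xy = 0.1410/0.3785 ≈ 0.372.
E_xy > 0, so tablets and laptops are substitutes.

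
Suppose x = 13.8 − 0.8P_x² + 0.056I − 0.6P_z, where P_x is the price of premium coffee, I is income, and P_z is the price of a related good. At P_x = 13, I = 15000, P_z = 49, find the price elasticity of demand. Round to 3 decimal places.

-0.392

At the given point, x = 13.8 − 0.8(13)² + 0.056(15000) − 0.6(49) = 13.8 − 135.2 + 840 − 29.4 = 689.2.
∂x/∂P_x = −2·0.8·P_x = -20.8, so E_p = -20.8·(13/689.2) ≈ -0.392.
|E_p| < 1: demand is inelastic.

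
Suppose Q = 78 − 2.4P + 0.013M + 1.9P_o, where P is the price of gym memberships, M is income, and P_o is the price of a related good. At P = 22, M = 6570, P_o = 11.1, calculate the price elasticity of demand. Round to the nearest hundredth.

Q = 78 − 2.4(22) + 0.013(6570) + 1.9(11.1) = 78 − 52.8 + 85.41 + 21.09 = 131.7.
∂Q/∂P = −2.4, so E_p = (−2.4)·(22/131.7) ≈ -0.40.
|E_p| < 1: demand is inelastic.

-0.40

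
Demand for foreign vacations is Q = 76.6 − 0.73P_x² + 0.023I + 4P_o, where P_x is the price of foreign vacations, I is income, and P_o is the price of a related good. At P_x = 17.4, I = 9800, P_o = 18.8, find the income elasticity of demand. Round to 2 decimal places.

1.44

Evaluating quantity at (P_x, I, P_o) gives Q = 76.6 − 0.73(17.4)² + 0.023(9800) + 4(18.8) = 76.6 − 221.0148 + 225.4 + 75.2 = 156.1852.
∂Q/∂I = +0.023, so E_I = 0.023·(9800/156.1852) ≈ 1.44.
E_I > 1: normal good (luxury).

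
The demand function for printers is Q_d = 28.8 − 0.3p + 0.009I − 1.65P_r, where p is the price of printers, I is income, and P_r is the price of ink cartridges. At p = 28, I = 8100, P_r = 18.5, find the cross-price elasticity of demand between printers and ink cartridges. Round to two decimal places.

-0.49

Evaluating quantity at (p, I, P_r) gives Q_d = 28.8 − 0.3(28) + 0.009(8100) − 1.65(18.5) = 28.8 − 8.4 + 72.9 − 30.525 = 62.775.
∂Q_d/∂P_r = −1.65, so E_xy = -1.65·(18.5/62.775) ≈ -0.49.
E_xy < 0: the goods are complements.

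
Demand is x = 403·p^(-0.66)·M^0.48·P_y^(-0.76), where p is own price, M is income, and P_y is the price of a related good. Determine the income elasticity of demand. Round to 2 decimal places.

For a Cobb–Douglas (constant-elasticity) form x = A·M^α·…, the elasticity with respect to M equals the exponent α at every point.
Here the exponent on M is 0.48, so the income elasticity of demand is 0.48.

0.48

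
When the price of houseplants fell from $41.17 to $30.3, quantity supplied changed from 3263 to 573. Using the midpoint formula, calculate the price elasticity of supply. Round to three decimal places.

4.611

%ΔQ = (573 − 3263)/[(3263 + 573)/2] = -2690/1918 ≈ -1.4025.
%ΔP = (30.3 − 41.17)/[(41.17 + 30.3)/2] = -10.87/35.735 ≈ -0.3042.
Arc elasticity E = %ΔQ/%ΔP ≈ -1.4025/-0.3042 ≈ 4.611.
|E| > 1: supply is elastic over this range.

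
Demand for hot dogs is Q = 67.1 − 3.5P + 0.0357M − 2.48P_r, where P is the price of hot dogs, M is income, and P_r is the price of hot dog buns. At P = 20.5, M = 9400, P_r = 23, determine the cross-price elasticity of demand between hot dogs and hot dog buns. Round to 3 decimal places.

At the given point, Q = 67.1 − 3.5(20.5) + 0.0357(9400) − 2.48(23) = 67.1 − 71.75 + 335.58 − 57.04 = 273.89.
∂Q/∂P_r = −2.48, so E_xy = -2.48·(23/273.89) ≈ -0.208.
E_xy < 0: the goods are complements.

-0.208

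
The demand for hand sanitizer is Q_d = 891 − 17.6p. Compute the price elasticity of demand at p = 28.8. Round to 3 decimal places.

-1.320

At p = 28.8, Q_d = 384.12.
dQ_d/dp = −17.6.
Point elasticity E = (dQ_d/dp)·(p/Q_d) = -17.6 × 28.8/384.12 ≈ -1.320.
|E| > 1, so demand is elastic at this price.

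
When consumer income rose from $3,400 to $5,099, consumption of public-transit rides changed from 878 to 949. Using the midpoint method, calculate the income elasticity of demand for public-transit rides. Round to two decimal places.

0.19

%ΔQ = (949 − 878)/[(878+949)/2] = 71/913.5 ≈ 0.0777.
%ΔY = (5,099 − 3,400)/[(3,400+5,099)/2] = 1699/4249.5 ≈ 0.3998.
E_I = %ΔQ/%ΔY ≈ 0.19.
E_I ∈ (0,1): normal good (necessity).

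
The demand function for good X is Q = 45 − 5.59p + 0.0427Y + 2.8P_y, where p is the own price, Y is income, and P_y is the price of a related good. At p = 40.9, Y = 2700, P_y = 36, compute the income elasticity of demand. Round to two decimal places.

3.55

At the given point, Q = 45 − 5.59(40.9) + 0.0427(2700) + 2.8(36) = 45 − 228.631 + 115.29 + 100.8 = 32.459.
∂Q/∂Y = +0.0427, so E_I = 0.0427·(2700/32.459) ≈ 3.55.
E_I > 1: normal good (luxury).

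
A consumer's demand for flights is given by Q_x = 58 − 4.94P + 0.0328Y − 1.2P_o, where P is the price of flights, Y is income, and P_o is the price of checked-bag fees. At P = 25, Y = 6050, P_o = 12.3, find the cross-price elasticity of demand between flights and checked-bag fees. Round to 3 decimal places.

At the given point, Q_x = 58 − 4.94(25) + 0.0328(6050) − 1.2(12.3) = 58 − 123.5 + 198.44 − 14.76 = 118.18.
∂Q_x/∂P_o = −1.2, so E_xy = -1.2·(12.3/118.18) ≈ -0.125.
E_xy < 0: the goods are complements.

-0.125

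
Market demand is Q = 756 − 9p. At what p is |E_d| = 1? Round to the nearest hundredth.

42.00

For linear demand Q = a − bp, E = −bp/(a − bp). |E| = 1 ⇒ bp = a − bp ⇒ p = a/(2b).
p = 756/(2·9) = 42.00.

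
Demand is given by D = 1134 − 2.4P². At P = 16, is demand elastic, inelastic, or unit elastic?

elastic

At P = 16, D = 519.6.
dD/dP = −2·2.4·P = −76.8.
Point elasticity E = (dD/dP)·(P/D) = -76.8 × 16/519.6 ≈ -2.365.
|E| ≈ 2.365 > 1, so demand is elastic.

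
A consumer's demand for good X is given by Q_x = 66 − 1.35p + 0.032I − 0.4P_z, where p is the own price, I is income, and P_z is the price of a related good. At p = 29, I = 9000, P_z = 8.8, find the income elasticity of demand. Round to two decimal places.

At the given point, Q_x = 66 − 1.35(29) + 0.032(9000) − 0.4(8.8) = 66 − 39.15 + 288 − 3.52 = 311.33.
∂Q_x/∂I = +0.032, so E_I = 0.032·(9000/311.33) ≈ 0.93.
E_I ∈ (0,1): normal good (necessity).

0.93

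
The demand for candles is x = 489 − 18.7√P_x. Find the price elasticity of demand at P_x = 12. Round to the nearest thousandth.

-0.076

At P_x = 12, x = 424.2213.
dx/dP_x = −18.7/(2√P_x) = −18.7/(2·3.4641).
Point elasticity E = (dx/dP_x)·(P_x/x) = -2.6991 × 12/424.2213 ≈ -0.076.
|E| < 1, so demand is inelastic at this price.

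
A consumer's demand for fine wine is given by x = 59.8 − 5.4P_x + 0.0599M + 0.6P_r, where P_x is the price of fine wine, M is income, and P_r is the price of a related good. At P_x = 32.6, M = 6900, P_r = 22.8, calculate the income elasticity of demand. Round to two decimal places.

1.33

At the given point, x = 59.8 − 5.4(32.6) + 0.0599(6900) + 0.6(22.8) = 59.8 − 176.04 + 413.31 + 13.68 = 310.75.
∂x/∂M = +0.0599, so E_I = 0.0599·(6900/310.75) ≈ 1.33.
E_I > 1: normal good (luxury).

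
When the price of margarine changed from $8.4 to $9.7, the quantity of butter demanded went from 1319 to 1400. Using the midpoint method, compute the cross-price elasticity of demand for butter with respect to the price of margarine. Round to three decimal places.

0.415

%ΔQ_x = (1400 − 1319)/[(1319+1400)/2] = 81/1359.5 ≈ 0.0596.
%ΔP_y = (9.7 − 8.4)/[(8.4+9.7)/2] ≈ 0.1436.
E_xy = 0.0596/0.1436 ≈ 0.415.
E_xy > 0, so butter and margarine are substitutes.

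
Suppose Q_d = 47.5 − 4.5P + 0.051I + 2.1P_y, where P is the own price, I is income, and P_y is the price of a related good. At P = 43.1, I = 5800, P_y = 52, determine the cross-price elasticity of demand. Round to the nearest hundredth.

Q_d = 47.5 − 4.5(43.1) + 0.051(5800) + 2.1(52) = 47.5 − 193.95 + 295.8 + 109.2 = 258.55.
∂Q_d/∂P_y = +2.1, so E_xy = 2.1·(52/258.55) ≈ 0.42.
E_xy > 0: the goods are substitutes.

0.42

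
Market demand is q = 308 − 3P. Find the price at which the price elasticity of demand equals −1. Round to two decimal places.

51.33

For linear demand q = a − bP, E = −bP/(a − bP). |E| = 1 ⇒ bP = a − bP ⇒ P = a/(2b).
P = 308/(2·3) ≈ 51.33.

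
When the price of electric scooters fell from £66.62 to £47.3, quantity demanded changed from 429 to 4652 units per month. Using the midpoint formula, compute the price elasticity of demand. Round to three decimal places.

%Δq = (4652 − 429)/[(429 + 4652)/2] = 4223/2540.5 ≈ 1.6623.
%Δp = (47.3 − 66.62)/[(66.62 + 47.3)/2] = -19.32/56.96 ≈ -0.3392.
Arc elasticity E = %Δq/%Δp ≈ 1.6623/-0.3392 ≈ -4.901.
|E| > 1: demand is elastic over this range.

-4.901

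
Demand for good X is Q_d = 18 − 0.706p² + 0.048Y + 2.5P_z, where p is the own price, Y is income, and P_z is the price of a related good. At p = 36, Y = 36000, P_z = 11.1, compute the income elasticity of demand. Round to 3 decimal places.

2.012

First evaluate Q_d: 18 − 0.706(36)² + 0.048(36000) + 2.5(11.1) = 18 − 914.976 + 1728 + 27.75 = 858.774.
∂Q_d/∂Y = +0.048, so E_I = 0.048·(36000/858.774) ≈ 2.012.
E_I > 1: normal good (luxury).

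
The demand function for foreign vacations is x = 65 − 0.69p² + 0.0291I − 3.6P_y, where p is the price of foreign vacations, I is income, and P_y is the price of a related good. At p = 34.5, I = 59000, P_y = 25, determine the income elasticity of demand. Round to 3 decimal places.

Substituting, x = 65 − 0.69(34.5)² + 0.0291(59000) − 3.6(25) = 65 − 821.2725 + 1716.9 − 90 = 870.6275.
∂x/∂I = +0.0291, so E_I = 0.0291·(59000/870.6275) ≈ 1.972.
E_I > 1: normal good (luxury).

1.972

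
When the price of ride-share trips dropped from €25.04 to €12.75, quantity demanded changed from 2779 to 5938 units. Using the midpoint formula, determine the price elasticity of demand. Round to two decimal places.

-1.11

%ΔQ = (5938 − 2779)/[(2779 + 5938)/2] = 3159/4358.5 ≈ 0.7248.
%ΔP = (12.75 − 25.04)/[(25.04 + 12.75)/2] = -12.29/18.895 ≈ -0.6504.
Arc elasticity E = %ΔQ/%ΔP ≈ 0.7248/-0.6504 ≈ -1.11.
|E| > 1: demand is elastic over this range.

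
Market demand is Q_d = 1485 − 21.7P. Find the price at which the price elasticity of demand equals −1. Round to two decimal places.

For linear demand Q_d = a − bP, E = −bP/(a − bP). |E| = 1 ⇒ bP = a − bP ⇒ P = a/(2b).
P = 1485/(2·21.7) ≈ 34.22.

34.22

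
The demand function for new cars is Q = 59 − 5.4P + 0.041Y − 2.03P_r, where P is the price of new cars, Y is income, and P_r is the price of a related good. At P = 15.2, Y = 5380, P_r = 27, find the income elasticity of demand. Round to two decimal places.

1.55

Q = 59 − 5.4(15.2) + 0.041(5380) − 2.03(27) = 59 − 82.08 + 220.58 − 54.81 = 142.69.
∂Q/∂Y = +0.041, so E_I = 0.041·(5380/142.69) ≈ 1.55.
E_I > 1: normal good (luxury).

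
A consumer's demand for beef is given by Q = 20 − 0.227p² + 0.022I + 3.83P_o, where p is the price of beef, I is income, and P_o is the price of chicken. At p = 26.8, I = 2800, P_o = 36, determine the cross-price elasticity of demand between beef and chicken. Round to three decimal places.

Evaluating quantity at (p, I, P_o) gives Q = 20 − 0.227(26.8)² + 0.022(2800) + 3.83(36) = 20 − 163.0405 + 61.6 + 137.88 = 56.4395.
∂Q/∂P_o = +3.83, so E_xy = 3.83·(36/56.4395) ≈ 2.443.
E_xy > 0: the goods are substitutes.

2.443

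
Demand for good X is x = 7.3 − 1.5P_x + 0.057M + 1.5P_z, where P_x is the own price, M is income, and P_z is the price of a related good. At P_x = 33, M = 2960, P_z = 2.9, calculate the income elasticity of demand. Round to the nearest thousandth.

1.289

Evaluating quantity at (P_x, M, P_z) gives x = 7.3 − 1.5(33) + 0.057(2960) + 1.5(2.9) = 7.3 − 49.5 + 168.72 + 4.35 = 130.87.
∂x/∂M = +0.057, so E_I = 0.057·(2960/130.87) ≈ 1.289.
E_I > 1: normal good (luxury).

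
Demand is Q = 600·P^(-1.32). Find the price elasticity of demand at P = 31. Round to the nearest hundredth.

For a Cobb–Douglas (constant-elasticity) form Q = A·P^α·…, the elasticity with respect to P equals the exponent α at every point.
Here the exponent on P is -1.32, so the price elasticity of demand is -1.32.

-1.32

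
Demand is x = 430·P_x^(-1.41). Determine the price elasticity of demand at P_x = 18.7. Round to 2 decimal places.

For a Cobb–Douglas (constant-elasticity) form x = A·P_x^α·…, the elasticity with respect to P_x equals the exponent α at every point.
Here the exponent on P_x is -1.41, so the price elasticity of demand is -1.41.

-1.41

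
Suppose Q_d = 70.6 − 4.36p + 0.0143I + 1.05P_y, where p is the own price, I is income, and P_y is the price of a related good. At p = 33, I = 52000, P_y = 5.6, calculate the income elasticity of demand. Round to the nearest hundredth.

First evaluate Q_d: 70.6 − 4.36(33) + 0.0143(52000) + 1.05(5.6) = 70.6 − 143.88 + 743.6 + 5.88 = 676.2.
∂Q_d/∂I = +0.0143, so E_I = 0.0143·(52000/676.2) ≈ 1.10.
E_I > 1: normal good (luxury).

1.10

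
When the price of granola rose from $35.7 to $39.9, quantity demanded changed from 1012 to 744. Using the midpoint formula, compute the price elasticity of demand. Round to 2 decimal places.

%Δq = (744 − 1012)/[(1012 + 744)/2] = -268/878 ≈ -0.3052.
%Δp = (39.9 − 35.7)/[(35.7 + 39.9)/2] = 4.2/37.8 ≈ 0.1111.
Arc elasticity E = %Δq/%Δp ≈ -0.3052/0.1111 ≈ -2.75.
|E| > 1: demand is elastic over this range.

-2.75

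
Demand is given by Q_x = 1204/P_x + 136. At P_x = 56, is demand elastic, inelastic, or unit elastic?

At P_x = 56, Q_x = 157.5.
dQ_x/dP_x = −1204/P_x² = −0.3839.
Point elasticity E = (dQ_x/dP_x)·(P_x/Q_x) = -0.3839 × 56/157.5 ≈ -0.137.
|E| ≈ 0.137 < 1, so demand is inelastic.

inelastic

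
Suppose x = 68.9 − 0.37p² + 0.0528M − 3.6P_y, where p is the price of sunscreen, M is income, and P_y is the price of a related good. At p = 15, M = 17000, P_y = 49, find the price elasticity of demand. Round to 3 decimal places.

At the given point, x = 68.9 − 0.37(15)² + 0.0528(17000) − 3.6(49) = 68.9 − 83.25 + 897.6 − 176.4 = 706.85.
∂x/∂p = −2·0.37·p = -11.1, so E_p = -11.1·(15/706.85) ≈ -0.236.
|E_p| < 1: demand is inelastic.

-0.236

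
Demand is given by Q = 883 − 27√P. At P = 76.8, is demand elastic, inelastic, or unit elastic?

inelastic

At P = 76.8, Q = 646.3839.
dQ/dP = −27/(2√P) = −27/(2·8.7636).
Point elasticity E = (dQ/dP)·(P/Q) = -1.5405 × 76.8/646.3839 ≈ -0.183.
|E| ≈ 0.183 < 1, so demand is inelastic.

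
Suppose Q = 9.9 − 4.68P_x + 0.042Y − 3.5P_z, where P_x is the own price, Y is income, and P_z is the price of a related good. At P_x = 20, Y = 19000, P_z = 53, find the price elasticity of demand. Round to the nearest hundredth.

Q = 9.9 − 4.68(20) + 0.042(19000) − 3.5(53) = 9.9 − 93.6 + 798 − 185.5 = 528.8.
∂Q/∂P_x = −4.68, so E_p = (−4.68)·(20/528.8) ≈ -0.18.
|E_p| < 1: demand is inelastic.

-0.18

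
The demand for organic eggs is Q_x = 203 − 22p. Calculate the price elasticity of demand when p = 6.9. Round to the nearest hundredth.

At p = 6.9, Q_x = 51.2.
dQ_x/dp = −22.
Point elasticity E = (dQ_x/dp)·(p/Q_x) = -22 × 6.9/51.2 ≈ -2.96.
|E| > 1, so demand is elastic at this price.

-2.96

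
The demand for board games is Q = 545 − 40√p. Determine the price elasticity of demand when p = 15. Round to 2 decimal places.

-0.20

At p = 15, Q = 390.0807.
dQ/dp = −40/(2√p) = −40/(2·3.873).
Point elasticity E = (dQ/dp)·(p/Q) = -5.164 × 15/390.0807 ≈ -0.20.
|E| < 1, so demand is inelastic at this price.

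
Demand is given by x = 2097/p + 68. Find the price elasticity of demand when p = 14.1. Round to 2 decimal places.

-0.69

At p = 14.1, x = 216.7234.
dx/dp = −2097/p² = −10.5478.
Point elasticity E = (dx/dp)·(p/x) = -10.5478 × 14.1/216.7234 ≈ -0.69.
|E| < 1, so demand is inelastic at this price.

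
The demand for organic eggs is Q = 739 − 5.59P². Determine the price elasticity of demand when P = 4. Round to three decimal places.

At P = 4, Q = 649.56.
dQ/dP = −2·5.59·P = −44.72.
Point elasticity E = (dQ/dP)·(P/Q) = -44.72 × 4/649.56 ≈ -0.275.
|E| < 1, so demand is inelastic at this price.

-0.275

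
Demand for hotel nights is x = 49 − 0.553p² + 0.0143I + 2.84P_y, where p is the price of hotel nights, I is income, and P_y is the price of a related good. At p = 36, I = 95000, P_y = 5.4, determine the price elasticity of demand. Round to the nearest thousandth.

First evaluate x: 49 − 0.553(36)² + 0.0143(95000) + 2.84(5.4) = 49 − 716.688 + 1358.5 + 15.336 = 706.148.
∂x/∂p = −2·0.553·p = -39.816, so E_p = -39.816·(36/706.148) ≈ -2.030.
|E_p| > 1: demand is elastic.

-2.030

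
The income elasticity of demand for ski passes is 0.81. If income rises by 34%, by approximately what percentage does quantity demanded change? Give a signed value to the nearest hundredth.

%ΔQ ≈ E × %ΔI = (0.81) × (34%) = 27.54%.

27.54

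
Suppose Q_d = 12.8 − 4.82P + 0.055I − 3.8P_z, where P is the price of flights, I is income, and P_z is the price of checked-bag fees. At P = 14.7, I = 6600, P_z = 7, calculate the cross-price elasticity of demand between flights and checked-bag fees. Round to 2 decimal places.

-0.10

Evaluating quantity at (P, I, P_z) gives Q_d = 12.8 − 4.82(14.7) + 0.055(6600) − 3.8(7) = 12.8 − 70.854 + 363 − 26.6 = 278.346.
∂Q_d/∂P_z = −3.8, so E_xy = -3.8·(7/278.346) ≈ -0.10.
E_xy < 0: the goods are complements.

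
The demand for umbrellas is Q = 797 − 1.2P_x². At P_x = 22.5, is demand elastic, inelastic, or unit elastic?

elastic

At P_x = 22.5, Q = 189.5.
dQ/dP_x = −2·1.2·P_x = −54.
Point elasticity E = (dQ/dP_x)·(P_x/Q) = -54 × 22.5/189.5 ≈ -6.412.
|E| ≈ 6.412 > 1, so demand is elastic.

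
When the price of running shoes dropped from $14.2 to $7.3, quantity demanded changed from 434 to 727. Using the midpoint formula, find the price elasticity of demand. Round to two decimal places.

-0.79

%ΔQ = (727 − 434)/[(434 + 727)/2] = 293/580.5 ≈ 0.5047.
%Δp = (7.3 − 14.2)/[(14.2 + 7.3)/2] = -6.9/10.75 ≈ -0.6419.
Arc elasticity E = %ΔQ/%Δp ≈ 0.5047/-0.6419 ≈ -0.79.
|E| < 1: demand is inelastic over this range.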